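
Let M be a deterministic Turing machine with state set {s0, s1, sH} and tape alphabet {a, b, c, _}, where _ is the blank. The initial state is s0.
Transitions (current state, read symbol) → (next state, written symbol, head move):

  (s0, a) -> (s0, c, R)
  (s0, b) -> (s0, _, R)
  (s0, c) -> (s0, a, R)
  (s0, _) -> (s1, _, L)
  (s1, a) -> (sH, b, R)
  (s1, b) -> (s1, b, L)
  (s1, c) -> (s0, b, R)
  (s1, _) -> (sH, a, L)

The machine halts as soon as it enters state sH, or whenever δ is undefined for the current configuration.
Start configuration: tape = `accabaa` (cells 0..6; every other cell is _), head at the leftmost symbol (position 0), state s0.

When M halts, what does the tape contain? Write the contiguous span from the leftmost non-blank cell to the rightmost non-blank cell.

caac_ba

s0 | [a]ccabaa_   read a → write c, move R, go to s0
s0 | c[c]cabaa_   read c → write a, move R, go to s0
s0 | ca[c]abaa_   read c → write a, move R, go to s0
s0 | caa[a]baa_   read a → write c, move R, go to s0
s0 | caac[b]aa_   read b → write _, move R, go to s0
s0 | caac_[a]a_   read a → write c, move R, go to s0
s0 | caac_c[a]_   read a → write c, move R, go to s0
s0 | caac_cc[_]   read _ → write _, move L, go to s1
s1 | caac_c[c]_   read c → write b, move R, go to s0
s0 | caac_cb[_]   read _ → write _, move L, go to s1
s1 | caac_c[b]_   read b → write b, move L, go to s1
s1 | caac_[c]b_   read c → write b, move R, go to s0
s0 | caac_b[b]_   read b → write _, move R, go to s0
s0 | caac_b_[_]   read _ → write _, move L, go to s1
s1 | caac_b[_]_   read _ → write a, move L, go to sH
sH | caac_[b]a_
The non-blank tape span at halt is caac_ba.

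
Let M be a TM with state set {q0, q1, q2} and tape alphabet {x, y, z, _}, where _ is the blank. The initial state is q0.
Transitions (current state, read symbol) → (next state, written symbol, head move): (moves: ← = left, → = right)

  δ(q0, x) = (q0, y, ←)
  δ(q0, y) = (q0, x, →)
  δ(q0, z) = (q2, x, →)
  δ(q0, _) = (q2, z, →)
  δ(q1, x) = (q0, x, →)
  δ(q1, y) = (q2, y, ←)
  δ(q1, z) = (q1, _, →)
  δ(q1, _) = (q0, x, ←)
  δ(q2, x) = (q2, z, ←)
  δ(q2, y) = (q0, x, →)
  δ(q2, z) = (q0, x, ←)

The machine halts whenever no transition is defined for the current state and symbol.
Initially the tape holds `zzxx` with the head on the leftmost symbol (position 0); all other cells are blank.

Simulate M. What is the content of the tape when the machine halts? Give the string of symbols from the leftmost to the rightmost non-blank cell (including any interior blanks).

xxxxxxz

q0 | __[z]zxx__   read z → write x, move →, go to q2
q2 | __x[z]xx__   read z → write x, move ←, go to q0
q0 | __[x]xxx__   read x → write y, move ←, go to q0
q0 | _[_]yxxx__   read _ → write z, move →, go to q2
q2 | _z[y]xxx__   read y → write x, move →, go to q0
q0 | _zx[x]xx__   read x → write y, move ←, go to q0
q0 | _z[x]yxx__   read x → write y, move ←, go to q0
q0 | _[z]yyxx__   read z → write x, move →, go to q2
q2 | _x[y]yxx__   read y → write x, move →, go to q0
q0 | _xx[y]xx__   read y → write x, move →, go to q0
q0 | _xxx[x]x__   read x → write y, move ←, go to q0
q0 | _xx[x]yx__   read x → write y, move ←, go to q0
q0 | _x[x]yyx__   read x → write y, move ←, go to q0
q0 | _[x]yyyx__   read x → write y, move ←, go to q0
q0 | [_]yyyyx__   read _ → write z, move →, go to q2
q2 | z[y]yyyx__   read y → write x, move →, go to q0
q0 | zx[y]yyx__   read y → write x, move →, go to q0
q0 | zxx[y]yx__   read y → write x, move →, go to q0
q0 | zxxx[y]x__   read y → write x, move →, go to q0
q0 | zxxxx[x]__   read x → write y, move ←, go to q0
q0 | zxxx[x]y__   read x → write y, move ←, go to q0
q0 | zxx[x]yy__   read x → write y, move ←, go to q0
q0 | zx[x]yyy__   read x → write y, move ←, go to q0
q0 | z[x]yyyy__   read x → write y, move ←, go to q0
q0 | [z]yyyyy__   read z → write x, move →, go to q2
q2 | x[y]yyyy__   read y → write x, move →, go to q0
q0 | xx[y]yyy__   read y → write x, move →, go to q0
q0 | xxx[y]yy__   read y → write x, move →, go to q0
q0 | xxxx[y]y__   read y → write x, move →, go to q0
q0 | xxxxx[y]__   read y → write x, move →, go to q0
q0 | xxxxxx[_]_   read _ → write z, move →, go to q2
q2 | xxxxxxz[_]
The non-blank tape span at halt is xxxxxxz.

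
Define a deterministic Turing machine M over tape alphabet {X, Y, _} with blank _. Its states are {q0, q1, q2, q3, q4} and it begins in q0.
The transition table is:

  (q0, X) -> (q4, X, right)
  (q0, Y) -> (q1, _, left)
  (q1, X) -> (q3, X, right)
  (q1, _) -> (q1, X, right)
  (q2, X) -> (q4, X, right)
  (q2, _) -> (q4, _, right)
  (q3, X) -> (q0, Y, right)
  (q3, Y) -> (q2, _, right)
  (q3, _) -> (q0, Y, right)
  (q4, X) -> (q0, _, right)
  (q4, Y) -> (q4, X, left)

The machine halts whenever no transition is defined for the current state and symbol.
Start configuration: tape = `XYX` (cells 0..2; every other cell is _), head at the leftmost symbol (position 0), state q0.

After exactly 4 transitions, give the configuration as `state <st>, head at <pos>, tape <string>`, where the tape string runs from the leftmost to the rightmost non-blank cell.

q0 | [X]YX   read X → write X, move right, go to q4
q4 | X[Y]X   read Y → write X, move left, go to q4
q4 | [X]XX   read X → write _, move right, go to q0
q0 | _[X]X   read X → write X, move right, go to q4
q4 | _X[X]
After 4 steps: state q4, head at 2, tape XX.

state q4, head at 2, tape XX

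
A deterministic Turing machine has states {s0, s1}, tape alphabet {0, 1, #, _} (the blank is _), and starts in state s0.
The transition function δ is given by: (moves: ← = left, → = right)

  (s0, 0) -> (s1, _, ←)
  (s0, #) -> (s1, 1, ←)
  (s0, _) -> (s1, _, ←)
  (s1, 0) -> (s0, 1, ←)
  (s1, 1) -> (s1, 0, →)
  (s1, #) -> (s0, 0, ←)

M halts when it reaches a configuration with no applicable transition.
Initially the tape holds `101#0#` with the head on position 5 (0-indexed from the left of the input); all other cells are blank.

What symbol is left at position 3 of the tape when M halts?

s0 | 101#0[#]_   read # → write 1, move ←, go to s1
s1 | 101#[0]1_   read 0 → write 1, move ←, go to s0
s0 | 101[#]11_   read # → write 1, move ←, go to s1
s1 | 10[1]111_   read 1 → write 0, move →, go to s1
s1 | 100[1]11_   read 1 → write 0, move →, go to s1
s1 | 1000[1]1_   read 1 → write 0, move →, go to s1
s1 | 10000[1]_   read 1 → write 0, move →, go to s1
s1 | 100000[_]
Cell 3 holds 0 when M halts.

0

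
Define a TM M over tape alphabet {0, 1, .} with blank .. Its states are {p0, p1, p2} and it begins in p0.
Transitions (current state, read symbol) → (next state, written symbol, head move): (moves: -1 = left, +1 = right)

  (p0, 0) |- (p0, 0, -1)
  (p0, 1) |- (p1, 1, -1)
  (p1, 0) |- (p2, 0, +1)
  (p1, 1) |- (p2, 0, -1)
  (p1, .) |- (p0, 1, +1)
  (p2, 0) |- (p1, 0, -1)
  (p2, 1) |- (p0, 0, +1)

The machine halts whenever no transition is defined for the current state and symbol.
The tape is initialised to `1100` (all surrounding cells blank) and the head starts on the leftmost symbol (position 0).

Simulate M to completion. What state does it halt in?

p0 | ..[1]100   read 1 → write 1, move -1, go to p1
p1 | .[.]1100   read . → write 1, move +1, go to p0
p0 | .1[1]100   read 1 → write 1, move -1, go to p1
p1 | .[1]1100   read 1 → write 0, move -1, go to p2
p2 | [.]01100
No transition is defined for (p2, .); M halts in state p2.

p2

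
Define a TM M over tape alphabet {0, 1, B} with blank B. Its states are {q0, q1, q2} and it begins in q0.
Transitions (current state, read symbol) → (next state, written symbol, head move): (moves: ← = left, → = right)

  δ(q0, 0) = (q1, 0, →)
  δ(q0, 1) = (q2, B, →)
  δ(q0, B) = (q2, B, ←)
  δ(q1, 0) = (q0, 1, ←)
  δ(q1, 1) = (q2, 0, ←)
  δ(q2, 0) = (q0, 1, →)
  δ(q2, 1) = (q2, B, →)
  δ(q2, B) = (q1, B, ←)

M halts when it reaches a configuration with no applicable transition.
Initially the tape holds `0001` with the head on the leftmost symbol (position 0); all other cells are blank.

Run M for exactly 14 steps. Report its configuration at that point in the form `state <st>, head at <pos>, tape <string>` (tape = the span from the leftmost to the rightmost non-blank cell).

state=q0 head=0 tape=[0]001B   (q0,0)→(q1,0,→)
state=q1 head=1 tape=0[0]01B   (q1,0)→(q0,1,←)
state=q0 head=0 tape=[0]101B   (q0,0)→(q1,0,→)
state=q1 head=1 tape=0[1]01B   (q1,1)→(q2,0,←)
state=q2 head=0 tape=[0]001B   (q2,0)→(q0,1,→)
state=q0 head=1 tape=1[0]01B   (q0,0)→(q1,0,→)
state=q1 head=2 tape=10[0]1B   (q1,0)→(q0,1,←)
state=q0 head=1 tape=1[0]11B   (q0,0)→(q1,0,→)
state=q1 head=2 tape=10[1]1B   (q1,1)→(q2,0,←)
state=q2 head=1 tape=1[0]01B   (q2,0)→(q0,1,→)
state=q0 head=2 tape=11[0]1B   (q0,0)→(q1,0,→)
state=q1 head=3 tape=110[1]B   (q1,1)→(q2,0,←)
state=q2 head=2 tape=11[0]0B   (q2,0)→(q0,1,→)
state=q0 head=3 tape=111[0]B   (q0,0)→(q1,0,→)
state=q1 head=4 tape=1110[B]
After 14 steps: state q1, head at 4, tape 1110.

state q1, head at 4, tape 1110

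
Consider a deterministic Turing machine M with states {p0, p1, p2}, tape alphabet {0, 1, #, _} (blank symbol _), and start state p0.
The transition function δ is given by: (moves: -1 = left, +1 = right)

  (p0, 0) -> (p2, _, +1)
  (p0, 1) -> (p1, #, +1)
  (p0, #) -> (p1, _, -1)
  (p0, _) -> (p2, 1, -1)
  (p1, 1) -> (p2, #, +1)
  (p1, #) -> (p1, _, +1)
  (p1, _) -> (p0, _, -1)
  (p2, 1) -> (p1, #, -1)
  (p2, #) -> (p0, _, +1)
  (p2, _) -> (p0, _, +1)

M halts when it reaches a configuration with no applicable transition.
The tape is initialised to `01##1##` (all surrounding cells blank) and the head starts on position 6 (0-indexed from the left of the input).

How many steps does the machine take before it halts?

26

p0 | 01##1#[#]__   read # → write _, move -1, go to p1
p1 | 01##1[#]___   read # → write _, move +1, go to p1
p1 | 01##1_[_]__   read _ → write _, move -1, go to p0
p0 | 01##1[_]___   read _ → write 1, move -1, go to p2
p2 | 01##[1]1___   read 1 → write #, move -1, go to p1
p1 | 01#[#]#1___   read # → write _, move +1, go to p1
p1 | 01#_[#]1___   read # → write _, move +1, go to p1
p1 | 01#__[1]___   read 1 → write #, move +1, go to p2
p2 | 01#__#[_]__   read _ → write _, move +1, go to p0
p0 | 01#__#_[_]_   read _ → write 1, move -1, go to p2
p2 | 01#__#[_]1_   read _ → write _, move +1, go to p0
p0 | 01#__#_[1]_   read 1 → write #, move +1, go to p1
p1 | 01#__#_#[_]   read _ → write _, move -1, go to p0
p0 | 01#__#_[#]_   read # → write _, move -1, go to p1
p1 | 01#__#[_]__   read _ → write _, move -1, go to p0
p0 | 01#__[#]___   read # → write _, move -1, go to p1
p1 | 01#_[_]____   read _ → write _, move -1, go to p0
p0 | 01#[_]_____   read _ → write 1, move -1, go to p2
p2 | 01[#]1_____   read # → write _, move +1, go to p0
p0 | 01_[1]_____   read 1 → write #, move +1, go to p1
p1 | 01_#[_]____   read _ → write _, move -1, go to p0
p0 | 01_[#]_____   read # → write _, move -1, go to p1
p1 | 01[_]______   read _ → write _, move -1, go to p0
p0 | 0[1]_______   read 1 → write #, move +1, go to p1
p1 | 0#[_]______   read _ → write _, move -1, go to p0
p0 | 0[#]_______   read # → write _, move -1, go to p1
p1 | [0]________
M halts after 26 transitions.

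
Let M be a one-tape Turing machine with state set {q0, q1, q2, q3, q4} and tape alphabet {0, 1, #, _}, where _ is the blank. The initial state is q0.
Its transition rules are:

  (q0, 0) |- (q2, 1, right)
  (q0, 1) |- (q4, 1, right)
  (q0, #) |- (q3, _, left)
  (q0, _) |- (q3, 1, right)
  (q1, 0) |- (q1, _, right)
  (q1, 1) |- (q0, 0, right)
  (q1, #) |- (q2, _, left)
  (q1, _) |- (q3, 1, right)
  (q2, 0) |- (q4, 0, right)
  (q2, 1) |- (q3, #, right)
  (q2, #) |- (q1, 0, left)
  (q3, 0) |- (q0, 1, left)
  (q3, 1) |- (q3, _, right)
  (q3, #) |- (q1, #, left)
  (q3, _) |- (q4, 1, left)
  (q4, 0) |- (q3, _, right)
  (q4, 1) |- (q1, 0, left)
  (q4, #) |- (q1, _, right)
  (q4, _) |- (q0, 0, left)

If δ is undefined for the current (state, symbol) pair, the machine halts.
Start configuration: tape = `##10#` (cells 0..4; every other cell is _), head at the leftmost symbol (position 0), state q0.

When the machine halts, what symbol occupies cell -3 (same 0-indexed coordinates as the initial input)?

0

q0 | ___[#]#10#   read # → write _, move left, go to q3
q3 | __[_]_#10#   read _ → write 1, move left, go to q4
q4 | _[_]1_#10#   read _ → write 0, move left, go to q0
q0 | [_]01_#10#   read _ → write 1, move right, go to q3
q3 | 1[0]1_#10#   read 0 → write 1, move left, go to q0
q0 | [1]11_#10#   read 1 → write 1, move right, go to q4
q4 | 1[1]1_#10#   read 1 → write 0, move left, go to q1
q1 | [1]01_#10#   read 1 → write 0, move right, go to q0
q0 | 0[0]1_#10#   read 0 → write 1, move right, go to q2
q2 | 01[1]_#10#   read 1 → write #, move right, go to q3
q3 | 01#[_]#10#   read _ → write 1, move left, go to q4
q4 | 01[#]1#10#   read # → write _, move right, go to q1
q1 | 01_[1]#10#   read 1 → write 0, move right, go to q0
q0 | 01_0[#]10#   read # → write _, move left, go to q3
q3 | 01_[0]_10#   read 0 → write 1, move left, go to q0
q0 | 01[_]1_10#   read _ → write 1, move right, go to q3
q3 | 011[1]_10#   read 1 → write _, move right, go to q3
q3 | 011_[_]10#   read _ → write 1, move left, go to q4
q4 | 011[_]110#   read _ → write 0, move left, go to q0
q0 | 01[1]0110#   read 1 → write 1, move right, go to q4
q4 | 011[0]110#   read 0 → write _, move right, go to q3
q3 | 011_[1]10#   read 1 → write _, move right, go to q3
q3 | 011__[1]0#   read 1 → write _, move right, go to q3
q3 | 011___[0]#   read 0 → write 1, move left, go to q0
q0 | 011__[_]1#   read _ → write 1, move right, go to q3
q3 | 011__1[1]#   read 1 → write _, move right, go to q3
q3 | 011__1_[#]   read # → write #, move left, go to q1
q1 | 011__1[_]#   read _ → write 1, move right, go to q3
q3 | 011__11[#]   read # → write #, move left, go to q1
q1 | 011__1[1]#   read 1 → write 0, move right, go to q0
q0 | 011__10[#]   read # → write _, move left, go to q3
q3 | 011__1[0]_   read 0 → write 1, move left, go to q0
q0 | 011__[1]1_   read 1 → write 1, move right, go to q4
q4 | 011__1[1]_   read 1 → write 0, move left, go to q1
q1 | 011__[1]0_   read 1 → write 0, move right, go to q0
q0 | 011__0[0]_   read 0 → write 1, move right, go to q2
q2 | 011__01[_]
Cell -3 holds 0 when M halts.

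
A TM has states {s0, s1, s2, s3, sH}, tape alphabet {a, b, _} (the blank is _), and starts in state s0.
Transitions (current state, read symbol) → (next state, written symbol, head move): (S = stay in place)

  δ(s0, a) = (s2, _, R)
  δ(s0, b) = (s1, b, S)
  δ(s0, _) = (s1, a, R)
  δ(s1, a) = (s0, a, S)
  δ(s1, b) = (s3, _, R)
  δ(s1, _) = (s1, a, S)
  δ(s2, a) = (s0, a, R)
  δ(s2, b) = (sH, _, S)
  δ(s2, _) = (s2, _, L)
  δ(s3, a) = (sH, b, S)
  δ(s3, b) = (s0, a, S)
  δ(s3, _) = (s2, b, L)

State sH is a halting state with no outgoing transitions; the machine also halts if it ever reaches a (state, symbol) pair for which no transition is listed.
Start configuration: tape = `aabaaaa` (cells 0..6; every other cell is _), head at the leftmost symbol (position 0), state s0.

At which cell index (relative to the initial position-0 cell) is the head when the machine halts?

3

state=s0 head=0 tape=[a]abaaaa   (s0,a)→(s2,_,R)
state=s2 head=1 tape=_[a]baaaa   (s2,a)→(s0,a,R)
state=s0 head=2 tape=_a[b]aaaa   (s0,b)→(s1,b,S)
state=s1 head=2 tape=_a[b]aaaa   (s1,b)→(s3,_,R)
state=s3 head=3 tape=_a_[a]aaa   (s3,a)→(sH,b,S)
state=sH head=3 tape=_a_[b]aaa
At halt the head is at cell 3.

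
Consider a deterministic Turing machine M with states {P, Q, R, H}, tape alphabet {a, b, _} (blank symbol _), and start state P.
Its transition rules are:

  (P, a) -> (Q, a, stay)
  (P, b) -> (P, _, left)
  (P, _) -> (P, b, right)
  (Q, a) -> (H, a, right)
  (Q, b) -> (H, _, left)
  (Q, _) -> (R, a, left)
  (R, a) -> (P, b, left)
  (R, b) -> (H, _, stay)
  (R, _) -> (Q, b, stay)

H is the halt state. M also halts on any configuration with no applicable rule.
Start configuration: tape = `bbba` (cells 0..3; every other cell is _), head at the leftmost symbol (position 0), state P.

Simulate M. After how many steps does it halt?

23

P | ___[b]bba_   read b → write _, move left, go to P
P | __[_]_bba_   read _ → write b, move right, go to P
P | __b[_]bba_   read _ → write b, move right, go to P
P | __bb[b]ba_   read b → write _, move left, go to P
P | __b[b]_ba_   read b → write _, move left, go to P
P | __[b]__ba_   read b → write _, move left, go to P
P | _[_]___ba_   read _ → write b, move right, go to P
P | _b[_]__ba_   read _ → write b, move right, go to P
P | _bb[_]_ba_   read _ → write b, move right, go to P
P | _bbb[_]ba_   read _ → write b, move right, go to P
P | _bbbb[b]a_   read b → write _, move left, go to P
P | _bbb[b]_a_   read b → write _, move left, go to P
P | _bb[b]__a_   read b → write _, move left, go to P
P | _b[b]___a_   read b → write _, move left, go to P
P | _[b]____a_   read b → write _, move left, go to P
P | [_]_____a_   read _ → write b, move right, go to P
P | b[_]____a_   read _ → write b, move right, go to P
P | bb[_]___a_   read _ → write b, move right, go to P
P | bbb[_]__a_   read _ → write b, move right, go to P
P | bbbb[_]_a_   read _ → write b, move right, go to P
P | bbbbb[_]a_   read _ → write b, move right, go to P
P | bbbbbb[a]_   read a → write a, move stay, go to Q
Q | bbbbbb[a]_   read a → write a, move right, go to H
H | bbbbbba[_]
M halts after 23 transitions.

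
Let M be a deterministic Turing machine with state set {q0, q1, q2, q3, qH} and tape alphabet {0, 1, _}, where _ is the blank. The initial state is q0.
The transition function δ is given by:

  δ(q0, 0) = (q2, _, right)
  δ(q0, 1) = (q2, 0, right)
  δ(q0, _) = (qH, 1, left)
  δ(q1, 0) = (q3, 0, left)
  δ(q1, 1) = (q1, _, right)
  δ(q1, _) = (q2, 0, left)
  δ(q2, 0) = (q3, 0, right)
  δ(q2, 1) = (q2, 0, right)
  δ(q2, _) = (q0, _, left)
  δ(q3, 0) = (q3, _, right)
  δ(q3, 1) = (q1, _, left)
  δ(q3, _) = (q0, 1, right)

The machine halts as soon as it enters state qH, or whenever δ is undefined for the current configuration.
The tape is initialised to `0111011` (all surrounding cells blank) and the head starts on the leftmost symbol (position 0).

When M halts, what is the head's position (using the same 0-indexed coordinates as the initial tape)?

5

state=q0 head=0 tape=[0]111011_   (q0,0)→(q2,_,right)
state=q2 head=1 tape=_[1]11011_   (q2,1)→(q2,0,right)
state=q2 head=2 tape=_0[1]1011_   (q2,1)→(q2,0,right)
state=q2 head=3 tape=_00[1]011_   (q2,1)→(q2,0,right)
state=q2 head=4 tape=_000[0]11_   (q2,0)→(q3,0,right)
state=q3 head=5 tape=_0000[1]1_   (q3,1)→(q1,_,left)
state=q1 head=4 tape=_000[0]_1_   (q1,0)→(q3,0,left)
state=q3 head=3 tape=_00[0]0_1_   (q3,0)→(q3,_,right)
state=q3 head=4 tape=_00_[0]_1_   (q3,0)→(q3,_,right)
state=q3 head=5 tape=_00__[_]1_   (q3,_)→(q0,1,right)
state=q0 head=6 tape=_00__1[1]_   (q0,1)→(q2,0,right)
state=q2 head=7 tape=_00__10[_]   (q2,_)→(q0,_,left)
state=q0 head=6 tape=_00__1[0]_   (q0,0)→(q2,_,right)
state=q2 head=7 tape=_00__1_[_]   (q2,_)→(q0,_,left)
state=q0 head=6 tape=_00__1[_]_   (q0,_)→(qH,1,left)
state=qH head=5 tape=_00__[1]1_
At halt the head is at cell 5.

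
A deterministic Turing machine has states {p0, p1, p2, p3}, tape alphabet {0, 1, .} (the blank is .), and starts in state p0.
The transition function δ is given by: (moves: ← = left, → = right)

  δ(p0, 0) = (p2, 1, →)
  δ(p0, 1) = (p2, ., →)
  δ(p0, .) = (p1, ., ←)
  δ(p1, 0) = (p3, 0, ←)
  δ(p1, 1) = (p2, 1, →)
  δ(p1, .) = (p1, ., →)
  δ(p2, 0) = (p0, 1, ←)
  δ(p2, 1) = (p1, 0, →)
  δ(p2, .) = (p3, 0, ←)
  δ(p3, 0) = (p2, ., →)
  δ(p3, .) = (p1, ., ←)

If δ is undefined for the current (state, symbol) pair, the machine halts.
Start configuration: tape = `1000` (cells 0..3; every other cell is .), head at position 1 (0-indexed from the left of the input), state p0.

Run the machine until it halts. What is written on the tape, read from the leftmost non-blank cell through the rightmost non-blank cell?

p0 | 1[0]00.   read 0 → write 1, move →, go to p2
p2 | 11[0]0.   read 0 → write 1, move ←, go to p0
p0 | 1[1]10.   read 1 → write ., move →, go to p2
p2 | 1.[1]0.   read 1 → write 0, move →, go to p1
p1 | 1.0[0].   read 0 → write 0, move ←, go to p3
p3 | 1.[0]0.   read 0 → write ., move →, go to p2
p2 | 1..[0].   read 0 → write 1, move ←, go to p0
p0 | 1.[.]1.   read . → write ., move ←, go to p1
p1 | 1[.].1.   read . → write ., move →, go to p1
p1 | 1.[.]1.   read . → write ., move →, go to p1
p1 | 1..[1].   read 1 → write 1, move →, go to p2
p2 | 1..1[.]   read . → write 0, move ←, go to p3
p3 | 1..[1]0
The non-blank tape span at halt is 1..10.

1..10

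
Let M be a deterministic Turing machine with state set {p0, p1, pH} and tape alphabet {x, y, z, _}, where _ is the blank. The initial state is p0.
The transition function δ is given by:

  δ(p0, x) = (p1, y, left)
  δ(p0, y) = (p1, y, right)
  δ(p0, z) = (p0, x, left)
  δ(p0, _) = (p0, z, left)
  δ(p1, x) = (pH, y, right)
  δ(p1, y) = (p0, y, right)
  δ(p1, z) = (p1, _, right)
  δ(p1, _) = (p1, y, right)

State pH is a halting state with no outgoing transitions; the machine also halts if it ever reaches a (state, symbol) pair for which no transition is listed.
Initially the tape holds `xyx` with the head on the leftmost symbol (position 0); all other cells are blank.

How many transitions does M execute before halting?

p0 | _[x]yx_   read x → write y, move left, go to p1
p1 | [_]yyx_   read _ → write y, move right, go to p1
p1 | y[y]yx_   read y → write y, move right, go to p0
p0 | yy[y]x_   read y → write y, move right, go to p1
p1 | yyy[x]_   read x → write y, move right, go to pH
pH | yyyy[_]
M halts after 5 transitions.

5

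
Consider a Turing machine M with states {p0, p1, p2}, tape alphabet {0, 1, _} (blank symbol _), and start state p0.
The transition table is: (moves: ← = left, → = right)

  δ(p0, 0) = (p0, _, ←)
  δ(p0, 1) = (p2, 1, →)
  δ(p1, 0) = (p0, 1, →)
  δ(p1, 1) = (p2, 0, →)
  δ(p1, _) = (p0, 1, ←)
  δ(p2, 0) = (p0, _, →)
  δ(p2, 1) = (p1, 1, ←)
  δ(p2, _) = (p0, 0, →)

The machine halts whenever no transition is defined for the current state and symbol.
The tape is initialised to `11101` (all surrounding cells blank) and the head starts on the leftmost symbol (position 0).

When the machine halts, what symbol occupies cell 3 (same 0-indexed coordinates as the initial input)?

_

state=p0 head=0 tape=[1]1101__   (p0,1)→(p2,1,→)
state=p2 head=1 tape=1[1]101__   (p2,1)→(p1,1,←)
state=p1 head=0 tape=[1]1101__   (p1,1)→(p2,0,→)
state=p2 head=1 tape=0[1]101__   (p2,1)→(p1,1,←)
state=p1 head=0 tape=[0]1101__   (p1,0)→(p0,1,→)
state=p0 head=1 tape=1[1]101__   (p0,1)→(p2,1,→)
state=p2 head=2 tape=11[1]01__   (p2,1)→(p1,1,←)
state=p1 head=1 tape=1[1]101__   (p1,1)→(p2,0,→)
state=p2 head=2 tape=10[1]01__   (p2,1)→(p1,1,←)
state=p1 head=1 tape=1[0]101__   (p1,0)→(p0,1,→)
state=p0 head=2 tape=11[1]01__   (p0,1)→(p2,1,→)
state=p2 head=3 tape=111[0]1__   (p2,0)→(p0,_,→)
state=p0 head=4 tape=111_[1]__   (p0,1)→(p2,1,→)
state=p2 head=5 tape=111_1[_]_   (p2,_)→(p0,0,→)
state=p0 head=6 tape=111_10[_]
Cell 3 holds _ when M halts.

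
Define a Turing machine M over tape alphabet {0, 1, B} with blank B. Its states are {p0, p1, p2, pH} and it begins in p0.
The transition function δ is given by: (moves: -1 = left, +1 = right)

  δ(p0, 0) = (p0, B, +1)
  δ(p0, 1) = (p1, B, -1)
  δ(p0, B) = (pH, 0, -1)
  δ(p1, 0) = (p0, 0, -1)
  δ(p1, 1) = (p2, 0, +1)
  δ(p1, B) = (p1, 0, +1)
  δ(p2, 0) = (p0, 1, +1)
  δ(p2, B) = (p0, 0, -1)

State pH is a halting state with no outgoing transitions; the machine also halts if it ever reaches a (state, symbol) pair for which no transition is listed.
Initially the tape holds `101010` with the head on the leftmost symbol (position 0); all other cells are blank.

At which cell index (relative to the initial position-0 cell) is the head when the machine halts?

5

p0 | B[1]01010B   read 1 → write B, move -1, go to p1
p1 | [B]B01010B   read B → write 0, move +1, go to p1
p1 | 0[B]01010B   read B → write 0, move +1, go to p1
p1 | 00[0]1010B   read 0 → write 0, move -1, go to p0
p0 | 0[0]01010B   read 0 → write B, move +1, go to p0
p0 | 0B[0]1010B   read 0 → write B, move +1, go to p0
p0 | 0BB[1]010B   read 1 → write B, move -1, go to p1
p1 | 0B[B]B010B   read B → write 0, move +1, go to p1
p1 | 0B0[B]010B   read B → write 0, move +1, go to p1
p1 | 0B00[0]10B   read 0 → write 0, move -1, go to p0
p0 | 0B0[0]010B   read 0 → write B, move +1, go to p0
p0 | 0B0B[0]10B   read 0 → write B, move +1, go to p0
p0 | 0B0BB[1]0B   read 1 → write B, move -1, go to p1
p1 | 0B0B[B]B0B   read B → write 0, move +1, go to p1
p1 | 0B0B0[B]0B   read B → write 0, move +1, go to p1
p1 | 0B0B00[0]B   read 0 → write 0, move -1, go to p0
p0 | 0B0B0[0]0B   read 0 → write B, move +1, go to p0
p0 | 0B0B0B[0]B   read 0 → write B, move +1, go to p0
p0 | 0B0B0BB[B]   read B → write 0, move -1, go to pH
pH | 0B0B0B[B]0
At halt the head is at cell 5.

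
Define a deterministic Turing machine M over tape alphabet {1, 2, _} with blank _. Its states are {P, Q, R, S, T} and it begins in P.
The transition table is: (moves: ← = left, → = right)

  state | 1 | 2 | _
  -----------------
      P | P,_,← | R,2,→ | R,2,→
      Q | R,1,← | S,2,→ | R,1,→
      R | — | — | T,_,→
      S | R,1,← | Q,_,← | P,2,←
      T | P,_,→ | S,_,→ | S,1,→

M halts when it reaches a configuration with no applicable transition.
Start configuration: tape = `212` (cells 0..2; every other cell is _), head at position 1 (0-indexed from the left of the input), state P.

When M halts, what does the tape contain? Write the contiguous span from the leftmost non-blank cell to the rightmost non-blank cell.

2_22

state=P head=1 tape=2[1]2_   (P,1)→(P,_,←)
state=P head=0 tape=[2]_2_   (P,2)→(R,2,→)
state=R head=1 tape=2[_]2_   (R,_)→(T,_,→)
state=T head=2 tape=2_[2]_   (T,2)→(S,_,→)
state=S head=3 tape=2__[_]   (S,_)→(P,2,←)
state=P head=2 tape=2_[_]2   (P,_)→(R,2,→)
state=R head=3 tape=2_2[2]
The non-blank tape span at halt is 2_22.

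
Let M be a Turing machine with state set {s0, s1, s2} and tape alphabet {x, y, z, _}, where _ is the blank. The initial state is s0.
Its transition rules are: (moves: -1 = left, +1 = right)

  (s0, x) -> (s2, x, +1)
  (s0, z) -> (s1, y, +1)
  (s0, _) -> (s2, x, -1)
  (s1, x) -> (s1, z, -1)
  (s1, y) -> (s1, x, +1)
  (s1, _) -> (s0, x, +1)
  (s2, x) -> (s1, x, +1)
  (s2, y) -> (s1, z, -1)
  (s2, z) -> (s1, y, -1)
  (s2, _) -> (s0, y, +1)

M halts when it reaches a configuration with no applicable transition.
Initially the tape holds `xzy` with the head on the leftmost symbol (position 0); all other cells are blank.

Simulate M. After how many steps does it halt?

15

s0 | _[x]zy__   read x → write x, move +1, go to s2
s2 | _x[z]y__   read z → write y, move -1, go to s1
s1 | _[x]yy__   read x → write z, move -1, go to s1
s1 | [_]zyy__   read _ → write x, move +1, go to s0
s0 | x[z]yy__   read z → write y, move +1, go to s1
s1 | xy[y]y__   read y → write x, move +1, go to s1
s1 | xyx[y]__   read y → write x, move +1, go to s1
s1 | xyxx[_]_   read _ → write x, move +1, go to s0
s0 | xyxxx[_]   read _ → write x, move -1, go to s2
s2 | xyxx[x]x   read x → write x, move +1, go to s1
s1 | xyxxx[x]   read x → write z, move -1, go to s1
s1 | xyxx[x]z   read x → write z, move -1, go to s1
s1 | xyx[x]zz   read x → write z, move -1, go to s1
s1 | xy[x]zzz   read x → write z, move -1, go to s1
s1 | x[y]zzzz   read y → write x, move +1, go to s1
s1 | xx[z]zzz
M halts after 15 transitions.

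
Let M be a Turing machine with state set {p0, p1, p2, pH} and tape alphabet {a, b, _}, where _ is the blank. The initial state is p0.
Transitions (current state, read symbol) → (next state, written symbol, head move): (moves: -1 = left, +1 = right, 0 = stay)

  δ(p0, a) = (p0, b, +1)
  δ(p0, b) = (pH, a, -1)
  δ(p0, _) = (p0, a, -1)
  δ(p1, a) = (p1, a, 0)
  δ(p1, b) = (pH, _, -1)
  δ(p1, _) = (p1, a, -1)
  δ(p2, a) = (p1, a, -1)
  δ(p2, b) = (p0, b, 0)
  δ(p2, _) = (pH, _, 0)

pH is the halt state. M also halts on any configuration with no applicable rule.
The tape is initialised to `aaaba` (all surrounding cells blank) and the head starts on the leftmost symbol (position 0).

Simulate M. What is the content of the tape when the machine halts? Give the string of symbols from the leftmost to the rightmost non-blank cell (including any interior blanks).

p0 | [a]aaba   read a → write b, move +1, go to p0
p0 | b[a]aba   read a → write b, move +1, go to p0
p0 | bb[a]ba   read a → write b, move +1, go to p0
p0 | bbb[b]a   read b → write a, move -1, go to pH
pH | bb[b]aa
The non-blank tape span at halt is bbbaa.

bbbaa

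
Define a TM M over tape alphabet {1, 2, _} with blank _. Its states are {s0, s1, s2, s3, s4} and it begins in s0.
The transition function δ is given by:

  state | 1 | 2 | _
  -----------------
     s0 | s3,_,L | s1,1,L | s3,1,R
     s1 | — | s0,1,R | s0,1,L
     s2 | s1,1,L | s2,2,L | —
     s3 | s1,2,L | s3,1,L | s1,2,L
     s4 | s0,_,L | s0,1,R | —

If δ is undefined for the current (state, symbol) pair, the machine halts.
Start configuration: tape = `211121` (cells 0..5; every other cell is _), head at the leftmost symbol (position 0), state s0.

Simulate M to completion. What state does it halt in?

s1

s0 | __[2]11121   read 2 → write 1, move L, go to s1
s1 | _[_]111121   read _ → write 1, move L, go to s0
s0 | [_]1111121   read _ → write 1, move R, go to s3
s3 | 1[1]111121   read 1 → write 2, move L, go to s1
s1 | [1]2111121
No transition is defined for (s1, 1); M halts in state s1.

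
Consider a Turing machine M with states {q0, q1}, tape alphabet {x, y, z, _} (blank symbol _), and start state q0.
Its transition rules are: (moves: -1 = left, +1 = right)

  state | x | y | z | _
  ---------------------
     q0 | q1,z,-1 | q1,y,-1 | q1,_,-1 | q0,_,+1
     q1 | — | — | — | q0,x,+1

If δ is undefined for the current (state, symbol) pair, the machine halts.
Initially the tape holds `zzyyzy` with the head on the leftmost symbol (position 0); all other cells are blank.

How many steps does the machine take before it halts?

9

q0 | _[z]zyyzy   read z → write _, move -1, go to q1
q1 | [_]_zyyzy   read _ → write x, move +1, go to q0
q0 | x[_]zyyzy   read _ → write _, move +1, go to q0
q0 | x_[z]yyzy   read z → write _, move -1, go to q1
q1 | x[_]_yyzy   read _ → write x, move +1, go to q0
q0 | xx[_]yyzy   read _ → write _, move +1, go to q0
q0 | xx_[y]yzy   read y → write y, move -1, go to q1
q1 | xx[_]yyzy   read _ → write x, move +1, go to q0
q0 | xxx[y]yzy   read y → write y, move -1, go to q1
q1 | xx[x]yyzy
M halts after 9 transitions.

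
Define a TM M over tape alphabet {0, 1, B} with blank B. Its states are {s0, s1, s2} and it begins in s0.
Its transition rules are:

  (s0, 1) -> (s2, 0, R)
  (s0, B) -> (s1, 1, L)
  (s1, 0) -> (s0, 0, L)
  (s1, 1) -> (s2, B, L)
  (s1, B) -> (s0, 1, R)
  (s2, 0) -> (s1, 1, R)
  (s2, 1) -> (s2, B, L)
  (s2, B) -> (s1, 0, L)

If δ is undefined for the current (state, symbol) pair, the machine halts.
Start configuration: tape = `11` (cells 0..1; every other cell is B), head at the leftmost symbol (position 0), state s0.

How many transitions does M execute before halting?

9

state=s0 head=0 tape=BB[1]1B   (s0,1)→(s2,0,R)
state=s2 head=1 tape=BB0[1]B   (s2,1)→(s2,B,L)
state=s2 head=0 tape=BB[0]BB   (s2,0)→(s1,1,R)
state=s1 head=1 tape=BB1[B]B   (s1,B)→(s0,1,R)
state=s0 head=2 tape=BB11[B]   (s0,B)→(s1,1,L)
state=s1 head=1 tape=BB1[1]1   (s1,1)→(s2,B,L)
state=s2 head=0 tape=BB[1]B1   (s2,1)→(s2,B,L)
state=s2 head=-1 tape=B[B]BB1   (s2,B)→(s1,0,L)
state=s1 head=-2 tape=[B]0BB1   (s1,B)→(s0,1,R)
state=s0 head=-1 tape=1[0]BB1
M halts after 9 transitions.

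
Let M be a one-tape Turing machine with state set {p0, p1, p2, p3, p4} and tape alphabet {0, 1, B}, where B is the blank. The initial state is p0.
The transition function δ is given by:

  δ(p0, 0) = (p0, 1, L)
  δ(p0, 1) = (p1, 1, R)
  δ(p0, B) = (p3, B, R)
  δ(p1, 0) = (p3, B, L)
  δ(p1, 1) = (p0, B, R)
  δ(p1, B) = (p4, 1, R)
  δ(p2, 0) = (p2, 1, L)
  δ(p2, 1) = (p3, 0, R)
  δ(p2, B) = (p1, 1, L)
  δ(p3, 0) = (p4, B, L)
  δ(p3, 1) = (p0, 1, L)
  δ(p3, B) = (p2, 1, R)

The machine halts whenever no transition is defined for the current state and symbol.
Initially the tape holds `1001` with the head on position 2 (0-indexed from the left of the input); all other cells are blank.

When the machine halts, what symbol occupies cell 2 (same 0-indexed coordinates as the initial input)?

1

state=p0 head=2 tape=10[0]1BBBBB   (p0,0)→(p0,1,L)
state=p0 head=1 tape=1[0]11BBBBB   (p0,0)→(p0,1,L)
state=p0 head=0 tape=[1]111BBBBB   (p0,1)→(p1,1,R)
state=p1 head=1 tape=1[1]11BBBBB   (p1,1)→(p0,B,R)
state=p0 head=2 tape=1B[1]1BBBBB   (p0,1)→(p1,1,R)
state=p1 head=3 tape=1B1[1]BBBBB   (p1,1)→(p0,B,R)
state=p0 head=4 tape=1B1B[B]BBBB   (p0,B)→(p3,B,R)
state=p3 head=5 tape=1B1BB[B]BBB   (p3,B)→(p2,1,R)
state=p2 head=6 tape=1B1BB1[B]BB   (p2,B)→(p1,1,L)
state=p1 head=5 tape=1B1BB[1]1BB   (p1,1)→(p0,B,R)
state=p0 head=6 tape=1B1BBB[1]BB   (p0,1)→(p1,1,R)
state=p1 head=7 tape=1B1BBB1[B]B   (p1,B)→(p4,1,R)
state=p4 head=8 tape=1B1BBB11[B]
Cell 2 holds 1 when M halts.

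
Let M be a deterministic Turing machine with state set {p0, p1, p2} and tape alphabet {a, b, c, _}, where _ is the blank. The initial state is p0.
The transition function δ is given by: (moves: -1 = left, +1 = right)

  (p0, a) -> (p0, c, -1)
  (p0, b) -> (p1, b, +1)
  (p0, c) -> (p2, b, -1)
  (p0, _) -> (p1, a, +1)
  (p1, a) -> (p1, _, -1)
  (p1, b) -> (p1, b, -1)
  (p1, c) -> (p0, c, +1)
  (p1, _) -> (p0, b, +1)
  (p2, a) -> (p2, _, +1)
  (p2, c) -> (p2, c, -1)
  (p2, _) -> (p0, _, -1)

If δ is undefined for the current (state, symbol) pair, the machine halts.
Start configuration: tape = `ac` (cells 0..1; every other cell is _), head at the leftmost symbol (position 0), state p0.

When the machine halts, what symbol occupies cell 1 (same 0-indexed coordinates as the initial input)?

b

p0 | __[a]c   read a → write c, move -1, go to p0
p0 | _[_]cc   read _ → write a, move +1, go to p1
p1 | _a[c]c   read c → write c, move +1, go to p0
p0 | _ac[c]   read c → write b, move -1, go to p2
p2 | _a[c]b   read c → write c, move -1, go to p2
p2 | _[a]cb   read a → write _, move +1, go to p2
p2 | __[c]b   read c → write c, move -1, go to p2
p2 | _[_]cb   read _ → write _, move -1, go to p0
p0 | [_]_cb   read _ → write a, move +1, go to p1
p1 | a[_]cb   read _ → write b, move +1, go to p0
p0 | ab[c]b   read c → write b, move -1, go to p2
p2 | a[b]bb
Cell 1 holds b when M halts.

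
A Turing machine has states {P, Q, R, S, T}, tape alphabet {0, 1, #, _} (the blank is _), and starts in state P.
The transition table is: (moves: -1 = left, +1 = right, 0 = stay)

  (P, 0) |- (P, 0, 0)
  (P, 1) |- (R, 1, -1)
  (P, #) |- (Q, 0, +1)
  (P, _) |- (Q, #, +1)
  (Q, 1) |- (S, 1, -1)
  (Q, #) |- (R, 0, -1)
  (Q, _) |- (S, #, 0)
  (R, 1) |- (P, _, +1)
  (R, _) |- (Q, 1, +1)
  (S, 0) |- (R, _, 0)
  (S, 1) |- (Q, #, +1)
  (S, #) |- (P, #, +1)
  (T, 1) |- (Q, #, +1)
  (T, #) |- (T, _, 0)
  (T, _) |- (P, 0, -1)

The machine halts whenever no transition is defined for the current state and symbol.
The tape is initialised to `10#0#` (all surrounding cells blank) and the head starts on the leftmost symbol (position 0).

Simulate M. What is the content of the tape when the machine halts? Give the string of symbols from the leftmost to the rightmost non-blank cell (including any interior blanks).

#10#0#

P | _[1]0#0#   read 1 → write 1, move -1, go to R
R | [_]10#0#   read _ → write 1, move +1, go to Q
Q | 1[1]0#0#   read 1 → write 1, move -1, go to S
S | [1]10#0#   read 1 → write #, move +1, go to Q
Q | #[1]0#0#   read 1 → write 1, move -1, go to S
S | [#]10#0#   read # → write #, move +1, go to P
P | #[1]0#0#   read 1 → write 1, move -1, go to R
R | [#]10#0#
The non-blank tape span at halt is #10#0#.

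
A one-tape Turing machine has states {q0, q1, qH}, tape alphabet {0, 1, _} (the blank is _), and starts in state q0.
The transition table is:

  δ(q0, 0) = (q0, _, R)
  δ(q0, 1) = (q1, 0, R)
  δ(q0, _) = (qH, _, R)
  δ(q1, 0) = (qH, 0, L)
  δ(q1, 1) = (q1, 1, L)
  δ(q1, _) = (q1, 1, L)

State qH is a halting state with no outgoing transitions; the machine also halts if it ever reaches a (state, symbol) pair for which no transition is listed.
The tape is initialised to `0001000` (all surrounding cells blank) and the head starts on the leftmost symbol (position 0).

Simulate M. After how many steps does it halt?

5

state=q0 head=0 tape=[0]001000   (q0,0)→(q0,_,R)
state=q0 head=1 tape=_[0]01000   (q0,0)→(q0,_,R)
state=q0 head=2 tape=__[0]1000   (q0,0)→(q0,_,R)
state=q0 head=3 tape=___[1]000   (q0,1)→(q1,0,R)
state=q1 head=4 tape=___0[0]00   (q1,0)→(qH,0,L)
state=qH head=3 tape=___[0]000
M halts after 5 transitions.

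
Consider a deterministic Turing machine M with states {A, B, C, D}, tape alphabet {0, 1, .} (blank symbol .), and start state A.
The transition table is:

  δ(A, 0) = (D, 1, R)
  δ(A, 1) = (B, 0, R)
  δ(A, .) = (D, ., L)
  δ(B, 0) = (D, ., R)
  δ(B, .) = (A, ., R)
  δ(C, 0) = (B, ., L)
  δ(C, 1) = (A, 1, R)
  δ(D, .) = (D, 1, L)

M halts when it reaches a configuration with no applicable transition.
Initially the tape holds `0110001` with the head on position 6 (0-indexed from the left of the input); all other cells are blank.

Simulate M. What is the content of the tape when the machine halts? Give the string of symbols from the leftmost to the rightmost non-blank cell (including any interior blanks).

A | 011000[1]..   read 1 → write 0, move R, go to B
B | 0110000[.].   read . → write ., move R, go to A
A | 0110000.[.]   read . → write ., move L, go to D
D | 0110000[.].   read . → write 1, move L, go to D
D | 011000[0]1.
The non-blank tape span at halt is 01100001.

01100001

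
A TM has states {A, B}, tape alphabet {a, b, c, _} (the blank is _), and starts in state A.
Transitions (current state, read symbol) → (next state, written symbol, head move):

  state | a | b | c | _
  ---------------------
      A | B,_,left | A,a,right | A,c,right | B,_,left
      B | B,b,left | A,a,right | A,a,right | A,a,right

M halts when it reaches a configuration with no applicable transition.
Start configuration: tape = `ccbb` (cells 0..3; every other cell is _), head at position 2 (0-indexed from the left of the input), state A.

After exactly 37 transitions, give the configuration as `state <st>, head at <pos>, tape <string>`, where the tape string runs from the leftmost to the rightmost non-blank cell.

state=A head=2 tape=__cc[b]b_   (A,b)→(A,a,right)
state=A head=3 tape=__cca[b]_   (A,b)→(A,a,right)
state=A head=4 tape=__ccaa[_]   (A,_)→(B,_,left)
state=B head=3 tape=__cca[a]_   (B,a)→(B,b,left)
state=B head=2 tape=__cc[a]b_   (B,a)→(B,b,left)
state=B head=1 tape=__c[c]bb_   (B,c)→(A,a,right)
state=A head=2 tape=__ca[b]b_   (A,b)→(A,a,right)
state=A head=3 tape=__caa[b]_   (A,b)→(A,a,right)
state=A head=4 tape=__caaa[_]   (A,_)→(B,_,left)
state=B head=3 tape=__caa[a]_   (B,a)→(B,b,left)
state=B head=2 tape=__ca[a]b_   (B,a)→(B,b,left)
state=B head=1 tape=__c[a]bb_   (B,a)→(B,b,left)
state=B head=0 tape=__[c]bbb_   (B,c)→(A,a,right)
state=A head=1 tape=__a[b]bb_   (A,b)→(A,a,right)
state=A head=2 tape=__aa[b]b_   (A,b)→(A,a,right)
state=A head=3 tape=__aaa[b]_   (A,b)→(A,a,right)
state=A head=4 tape=__aaaa[_]   (A,_)→(B,_,left)
state=B head=3 tape=__aaa[a]_   (B,a)→(B,b,left)
state=B head=2 tape=__aa[a]b_   (B,a)→(B,b,left)
state=B head=1 tape=__a[a]bb_   (B,a)→(B,b,left)
state=B head=0 tape=__[a]bbb_   (B,a)→(B,b,left)
state=B head=-1 tape=_[_]bbbb_   (B,_)→(A,a,right)
state=A head=0 tape=_a[b]bbb_   (A,b)→(A,a,right)
state=A head=1 tape=_aa[b]bb_   (A,b)→(A,a,right)
state=A head=2 tape=_aaa[b]b_   (A,b)→(A,a,right)
state=A head=3 tape=_aaaa[b]_   (A,b)→(A,a,right)
state=A head=4 tape=_aaaaa[_]   (A,_)→(B,_,left)
state=B head=3 tape=_aaaa[a]_   (B,a)→(B,b,left)
state=B head=2 tape=_aaa[a]b_   (B,a)→(B,b,left)
state=B head=1 tape=_aa[a]bb_   (B,a)→(B,b,left)
state=B head=0 tape=_a[a]bbb_   (B,a)→(B,b,left)
state=B head=-1 tape=_[a]bbbb_   (B,a)→(B,b,left)
state=B head=-2 tape=[_]bbbbb_   (B,_)→(A,a,right)
state=A head=-1 tape=a[b]bbbb_   (A,b)→(A,a,right)
state=A head=0 tape=aa[b]bbb_   (A,b)→(A,a,right)
state=A head=1 tape=aaa[b]bb_   (A,b)→(A,a,right)
state=A head=2 tape=aaaa[b]b_   (A,b)→(A,a,right)
state=A head=3 tape=aaaaa[b]_
After 37 steps: state A, head at 3, tape aaaaab.

state A, head at 3, tape aaaaab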